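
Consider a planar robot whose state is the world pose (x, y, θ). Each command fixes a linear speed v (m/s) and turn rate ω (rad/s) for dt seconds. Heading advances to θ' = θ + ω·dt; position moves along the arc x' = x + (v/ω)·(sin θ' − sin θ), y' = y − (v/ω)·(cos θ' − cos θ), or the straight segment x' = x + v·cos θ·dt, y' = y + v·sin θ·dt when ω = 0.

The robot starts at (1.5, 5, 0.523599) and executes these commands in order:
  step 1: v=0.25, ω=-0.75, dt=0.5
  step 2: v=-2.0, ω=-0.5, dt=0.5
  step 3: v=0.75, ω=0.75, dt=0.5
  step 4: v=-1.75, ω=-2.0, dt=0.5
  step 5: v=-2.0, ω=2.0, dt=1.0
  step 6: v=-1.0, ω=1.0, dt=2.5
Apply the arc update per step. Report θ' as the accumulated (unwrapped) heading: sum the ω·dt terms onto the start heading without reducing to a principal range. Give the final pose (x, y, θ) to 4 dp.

step 1: θ'=0.1486 (R=-0.3333) → pose (1.6173, 5.0410, 0.1486)
step 2: θ'=-0.1014 (R=4.0000) → pose (0.6202, 5.0174, -0.1014)
step 3: θ'=0.2736 (R=1.0000) → pose (0.9916, 5.0495, 0.2736)
step 4: θ'=-0.7264 (R=0.8750) → pose (0.1740, 5.2378, -0.7264)
step 5: θ'=1.2736 (R=-1.0000) → pose (-1.4463, 4.7831, 1.2736)
step 6: θ'=3.7736 (R=-1.0000) → pose (0.1006, 3.6834, 3.7736)

(0.1006, 3.6834, 3.7736)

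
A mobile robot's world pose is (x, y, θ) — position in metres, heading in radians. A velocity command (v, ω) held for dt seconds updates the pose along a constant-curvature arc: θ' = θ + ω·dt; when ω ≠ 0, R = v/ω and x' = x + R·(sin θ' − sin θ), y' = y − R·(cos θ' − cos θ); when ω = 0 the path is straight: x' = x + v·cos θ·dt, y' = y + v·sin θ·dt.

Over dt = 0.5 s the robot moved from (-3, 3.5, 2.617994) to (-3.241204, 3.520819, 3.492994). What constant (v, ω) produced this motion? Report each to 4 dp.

v = 0.5000, ω = 1.7500

Δθ = 3.492994 − 2.617994 = 0.875000
ω = Δθ/dt = 0.875000/0.5 = 1.7500
R = Δx/(sin θ' − sin θ) = 0.2857
v = R·ω = 0.2857·1.7500 = 0.5000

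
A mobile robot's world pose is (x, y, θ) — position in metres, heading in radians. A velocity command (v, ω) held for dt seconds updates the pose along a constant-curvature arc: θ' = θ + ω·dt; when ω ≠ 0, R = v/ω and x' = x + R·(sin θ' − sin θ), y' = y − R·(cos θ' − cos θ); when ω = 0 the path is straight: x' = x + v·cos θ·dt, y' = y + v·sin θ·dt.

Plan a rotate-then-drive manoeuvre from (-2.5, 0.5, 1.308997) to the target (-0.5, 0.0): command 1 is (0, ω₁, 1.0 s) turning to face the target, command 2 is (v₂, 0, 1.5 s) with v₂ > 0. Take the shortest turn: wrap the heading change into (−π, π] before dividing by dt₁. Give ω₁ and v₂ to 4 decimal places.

ω₁ = -1.5540, v₂ = 1.3744

heading to target = atan2(0−0.5, -0.5−-2.5) = -0.2450
Δθ = wrap(-0.2450 − 1.3090) = -1.5540; ω₁ = Δθ/dt₁ = -1.5540
distance = √((-0.5−-2.5)² + (0−0.5)²) = 2.0616; v₂ = distance/dt₂ = 1.3744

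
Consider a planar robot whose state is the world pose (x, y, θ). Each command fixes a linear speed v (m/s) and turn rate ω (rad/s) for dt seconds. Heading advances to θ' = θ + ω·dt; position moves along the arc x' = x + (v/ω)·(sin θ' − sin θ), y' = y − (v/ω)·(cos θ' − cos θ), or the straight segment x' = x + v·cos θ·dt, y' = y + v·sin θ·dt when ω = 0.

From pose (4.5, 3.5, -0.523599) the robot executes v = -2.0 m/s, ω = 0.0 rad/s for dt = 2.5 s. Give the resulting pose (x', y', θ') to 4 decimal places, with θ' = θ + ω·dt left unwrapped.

θ' = -0.5236 + 0.0·2.5 = -0.5236
ω = 0 → straight: x' = 4.5 + -2.0·cos(-0.5236)·2.5 = 0.1699
y' = 3.5 + -2.0·sin(-0.5236)·2.5 = 6.0000

(0.1699, 6.0000, -0.5236)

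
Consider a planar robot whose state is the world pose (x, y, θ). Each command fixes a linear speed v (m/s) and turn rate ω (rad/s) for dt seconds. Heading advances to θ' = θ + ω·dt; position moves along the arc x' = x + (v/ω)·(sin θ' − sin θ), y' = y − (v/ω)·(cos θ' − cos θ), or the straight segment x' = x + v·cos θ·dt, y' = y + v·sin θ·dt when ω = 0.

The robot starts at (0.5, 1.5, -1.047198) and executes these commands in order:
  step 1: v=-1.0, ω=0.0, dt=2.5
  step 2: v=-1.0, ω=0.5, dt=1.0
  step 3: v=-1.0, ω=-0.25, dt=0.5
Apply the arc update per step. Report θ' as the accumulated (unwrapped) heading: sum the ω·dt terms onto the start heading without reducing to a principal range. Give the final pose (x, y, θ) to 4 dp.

step 1: θ'=-1.0472 (straight) → pose (-0.7500, 3.6651, -1.0472)
step 2: θ'=-0.5472 (R=-2.0000) → pose (-1.4415, 4.3730, -0.5472)
step 3: θ'=-0.6722 (R=4.0000) → pose (-1.8511, 4.6592, -0.6722)

(-1.8511, 4.6592, -0.6722)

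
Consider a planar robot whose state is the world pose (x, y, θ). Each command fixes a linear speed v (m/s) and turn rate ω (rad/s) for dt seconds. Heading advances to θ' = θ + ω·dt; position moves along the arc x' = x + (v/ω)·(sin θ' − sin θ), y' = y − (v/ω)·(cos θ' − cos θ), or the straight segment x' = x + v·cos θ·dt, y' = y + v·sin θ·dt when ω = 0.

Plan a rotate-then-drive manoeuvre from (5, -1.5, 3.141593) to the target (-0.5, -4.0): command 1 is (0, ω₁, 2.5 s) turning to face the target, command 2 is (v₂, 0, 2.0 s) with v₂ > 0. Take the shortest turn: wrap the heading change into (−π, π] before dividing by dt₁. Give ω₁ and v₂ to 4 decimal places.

ω₁ = 0.1707, v₂ = 3.0208

heading to target = atan2(-4−-1.5, -0.5−5) = -2.7150
Δθ = wrap(-2.7150 − 3.1416) = 0.4266; ω₁ = Δθ/dt₁ = 0.1707
distance = √((-0.5−5)² + (-4−-1.5)²) = 6.0415; v₂ = distance/dt₂ = 3.0208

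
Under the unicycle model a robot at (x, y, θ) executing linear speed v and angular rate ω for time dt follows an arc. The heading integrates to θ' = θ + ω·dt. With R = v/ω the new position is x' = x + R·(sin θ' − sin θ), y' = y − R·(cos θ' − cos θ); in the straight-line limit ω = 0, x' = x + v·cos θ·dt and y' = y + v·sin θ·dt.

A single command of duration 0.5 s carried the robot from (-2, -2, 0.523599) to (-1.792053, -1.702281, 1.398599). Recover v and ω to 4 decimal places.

v = 0.7500, ω = 1.7500

Δθ = 1.398599 − 0.523599 = 0.875000
ω = Δθ/dt = 0.875000/0.5 = 1.7500
R = −Δy/(cos θ' − cos θ) = 0.4286
v = R·ω = 0.4286·1.7500 = 0.7500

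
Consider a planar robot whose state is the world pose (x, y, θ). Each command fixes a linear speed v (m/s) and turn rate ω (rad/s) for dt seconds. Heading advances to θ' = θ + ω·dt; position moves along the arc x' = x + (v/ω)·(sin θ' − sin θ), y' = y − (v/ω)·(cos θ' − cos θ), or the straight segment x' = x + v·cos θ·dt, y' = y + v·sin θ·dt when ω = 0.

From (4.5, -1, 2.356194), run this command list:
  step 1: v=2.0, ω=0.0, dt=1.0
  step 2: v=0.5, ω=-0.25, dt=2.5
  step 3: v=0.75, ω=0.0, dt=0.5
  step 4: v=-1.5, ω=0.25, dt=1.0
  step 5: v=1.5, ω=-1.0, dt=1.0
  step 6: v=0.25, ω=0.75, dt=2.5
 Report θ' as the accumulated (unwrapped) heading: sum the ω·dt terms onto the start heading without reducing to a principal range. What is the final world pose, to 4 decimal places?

(2.8325, 2.3813, 2.8562)

step 1: θ'=2.3562 (straight) → pose (3.0858, 0.4142, 2.3562)
step 2: θ'=1.7312 (R=-2.0000) → pose (2.5257, 1.5090, 1.7312)
step 3: θ'=1.7312 (straight) → pose (2.4658, 1.8792, 1.7312)
step 4: θ'=1.9812 (R=-6.0000) → pose (2.8870, 0.4436, 1.9812)
step 5: θ'=0.9812 (R=-1.5000) → pose (3.0157, 1.8761, 0.9812)
step 6: θ'=2.8562 (R=0.3333) → pose (2.8325, 2.3813, 2.8562)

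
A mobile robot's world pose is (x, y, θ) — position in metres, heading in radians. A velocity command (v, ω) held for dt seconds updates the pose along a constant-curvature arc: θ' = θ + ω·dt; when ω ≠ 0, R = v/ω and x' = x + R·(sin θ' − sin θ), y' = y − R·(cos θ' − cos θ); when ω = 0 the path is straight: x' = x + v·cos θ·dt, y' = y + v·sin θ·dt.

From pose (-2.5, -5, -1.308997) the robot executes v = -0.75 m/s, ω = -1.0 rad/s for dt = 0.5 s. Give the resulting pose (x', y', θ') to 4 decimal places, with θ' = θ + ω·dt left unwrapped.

θ' = -1.3090 + -1.0·0.5 = -1.8090
R = v/ω = -0.75/-1.0 = 0.7500
x' = -2.5 + 0.7500·(sin -1.8090 − sin -1.3090) = -2.5044
y' = -5 − 0.7500·(cos -1.8090 − cos -1.3090) = -4.6289

(-2.5044, -4.6289, -1.8090)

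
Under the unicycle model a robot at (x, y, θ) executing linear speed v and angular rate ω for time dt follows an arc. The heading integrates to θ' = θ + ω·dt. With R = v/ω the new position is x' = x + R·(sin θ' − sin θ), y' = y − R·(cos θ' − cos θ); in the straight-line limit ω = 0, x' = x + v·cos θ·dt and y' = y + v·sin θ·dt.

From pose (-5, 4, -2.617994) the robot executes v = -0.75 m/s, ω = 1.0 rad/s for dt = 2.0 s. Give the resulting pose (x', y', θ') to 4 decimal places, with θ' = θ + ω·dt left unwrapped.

θ' = -2.6180 + 1.0·2.0 = -0.6180
R = v/ω = -0.75/1.0 = -0.7500
x' = -5 + -0.7500·(sin -0.6180 − sin -2.6180) = -4.9404
y' = 4 − -0.7500·(cos -0.6180 − cos -2.6180) = 5.2608

(-4.9404, 5.2608, -0.6180)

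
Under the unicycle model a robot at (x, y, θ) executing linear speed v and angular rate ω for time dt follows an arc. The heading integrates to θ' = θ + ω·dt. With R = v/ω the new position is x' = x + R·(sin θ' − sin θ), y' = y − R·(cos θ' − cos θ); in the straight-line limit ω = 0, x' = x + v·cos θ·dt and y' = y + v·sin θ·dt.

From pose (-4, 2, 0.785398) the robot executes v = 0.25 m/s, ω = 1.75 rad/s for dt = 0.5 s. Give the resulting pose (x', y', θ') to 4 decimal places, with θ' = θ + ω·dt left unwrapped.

θ' = 0.7854 + 1.75·0.5 = 1.6604
R = v/ω = 0.25/1.75 = 0.1429
x' = -4 + 0.1429·(sin 1.6604 − sin 0.7854) = -3.9587
y' = 2 − 0.1429·(cos 1.6604 − cos 0.7854) = 2.1138

(-3.9587, 2.1138, 1.6604)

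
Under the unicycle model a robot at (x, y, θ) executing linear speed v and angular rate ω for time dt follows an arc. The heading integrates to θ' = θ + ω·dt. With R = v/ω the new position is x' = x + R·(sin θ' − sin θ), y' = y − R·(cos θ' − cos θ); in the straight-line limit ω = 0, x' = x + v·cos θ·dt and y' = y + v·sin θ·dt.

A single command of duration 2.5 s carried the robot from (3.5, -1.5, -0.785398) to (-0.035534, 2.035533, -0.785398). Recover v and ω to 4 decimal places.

v = -2.0000, ω = 0.0000

Δθ = -0.785398 − -0.785398 = 0.000000
ω = Δθ/dt = 0.000000/2.5 = 0.0000
ω = 0 → v = (Δx·cos θ + Δy·sin θ)/dt = -2.0000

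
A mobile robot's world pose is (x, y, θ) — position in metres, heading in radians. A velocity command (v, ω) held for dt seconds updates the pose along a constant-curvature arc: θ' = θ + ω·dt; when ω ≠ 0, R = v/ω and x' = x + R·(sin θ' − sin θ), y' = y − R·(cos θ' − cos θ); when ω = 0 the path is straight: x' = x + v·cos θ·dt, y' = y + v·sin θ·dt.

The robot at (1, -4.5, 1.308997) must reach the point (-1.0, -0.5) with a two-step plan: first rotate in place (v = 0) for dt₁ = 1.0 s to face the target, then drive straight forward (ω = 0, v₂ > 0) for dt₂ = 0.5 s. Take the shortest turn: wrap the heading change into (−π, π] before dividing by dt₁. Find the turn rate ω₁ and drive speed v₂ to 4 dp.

ω₁ = 0.7254, v₂ = 8.9443

heading to target = atan2(-0.5−-4.5, -1−1) = 2.0344
Δθ = wrap(2.0344 − 1.3090) = 0.7254; ω₁ = Δθ/dt₁ = 0.7254
distance = √((-1−1)² + (-0.5−-4.5)²) = 4.4721; v₂ = distance/dt₂ = 8.9443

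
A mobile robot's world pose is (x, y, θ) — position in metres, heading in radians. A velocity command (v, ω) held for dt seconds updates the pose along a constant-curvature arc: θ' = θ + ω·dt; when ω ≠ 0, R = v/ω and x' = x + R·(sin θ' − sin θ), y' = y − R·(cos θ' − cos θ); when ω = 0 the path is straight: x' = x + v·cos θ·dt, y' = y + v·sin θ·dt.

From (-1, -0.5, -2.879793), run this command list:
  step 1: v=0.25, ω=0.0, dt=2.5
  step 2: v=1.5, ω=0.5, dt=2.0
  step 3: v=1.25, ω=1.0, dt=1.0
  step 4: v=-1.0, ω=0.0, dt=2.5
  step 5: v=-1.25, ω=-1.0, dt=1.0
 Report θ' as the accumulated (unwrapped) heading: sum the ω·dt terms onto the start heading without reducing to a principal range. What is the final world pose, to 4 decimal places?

(-5.2784, -0.7207, -1.8798)

step 1: θ'=-2.8798 (straight) → pose (-1.6037, -0.6618, -2.8798)
step 2: θ'=-1.8798 (R=3.0000) → pose (-3.6852, -2.6472, -1.8798)
step 3: θ'=-0.8798 (R=1.2500) → pose (-3.4576, -3.8240, -0.8798)
step 4: θ'=-0.8798 (straight) → pose (-5.0509, -1.8975, -0.8798)
step 5: θ'=-1.8798 (R=1.2500) → pose (-5.2784, -0.7207, -1.8798)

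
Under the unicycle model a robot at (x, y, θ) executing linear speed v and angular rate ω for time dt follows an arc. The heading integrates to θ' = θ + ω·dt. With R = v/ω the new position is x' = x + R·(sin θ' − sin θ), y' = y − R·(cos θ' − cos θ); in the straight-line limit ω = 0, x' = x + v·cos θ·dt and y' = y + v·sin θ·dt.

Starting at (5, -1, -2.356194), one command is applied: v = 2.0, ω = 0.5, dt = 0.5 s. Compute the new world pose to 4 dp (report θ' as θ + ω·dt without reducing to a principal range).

(4.3882, -1.7877, -2.1062)

θ' = -2.3562 + 0.5·0.5 = -2.1062
R = v/ω = 2.0/0.5 = 4.0000
x' = 5 + 4.0000·(sin -2.1062 − sin -2.3562) = 4.3882
y' = -1 − 4.0000·(cos -2.1062 − cos -2.3562) = -1.7877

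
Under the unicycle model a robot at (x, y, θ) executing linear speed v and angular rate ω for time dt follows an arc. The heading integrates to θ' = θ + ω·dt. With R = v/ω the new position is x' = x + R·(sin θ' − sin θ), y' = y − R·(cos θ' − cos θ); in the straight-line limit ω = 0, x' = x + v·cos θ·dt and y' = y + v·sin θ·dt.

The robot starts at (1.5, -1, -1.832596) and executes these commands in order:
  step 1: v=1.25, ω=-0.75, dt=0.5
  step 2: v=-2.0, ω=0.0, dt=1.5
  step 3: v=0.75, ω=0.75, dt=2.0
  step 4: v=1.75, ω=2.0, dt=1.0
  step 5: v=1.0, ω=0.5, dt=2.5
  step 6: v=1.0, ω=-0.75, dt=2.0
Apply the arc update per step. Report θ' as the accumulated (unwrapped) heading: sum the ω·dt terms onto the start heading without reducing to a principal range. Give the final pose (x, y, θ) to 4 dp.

step 1: θ'=-2.2076 (R=-1.6667) → pose (1.2301, -1.5597, -2.2076)
step 2: θ'=-2.2076 (straight) → pose (3.0140, 0.8523, -2.2076)
step 3: θ'=-0.7076 (R=1.0000) → pose (3.1680, -0.5022, -0.7076)
step 4: θ'=1.2924 (R=0.8750) → pose (4.5781, -0.0777, 1.2924)
step 5: θ'=2.5424 (R=2.0000) → pose (3.7830, 2.1235, 2.5424)
step 6: θ'=1.0424 (R=-1.3333) → pose (3.3835, 3.8967, 1.0424)

(3.3835, 3.8967, 1.0424)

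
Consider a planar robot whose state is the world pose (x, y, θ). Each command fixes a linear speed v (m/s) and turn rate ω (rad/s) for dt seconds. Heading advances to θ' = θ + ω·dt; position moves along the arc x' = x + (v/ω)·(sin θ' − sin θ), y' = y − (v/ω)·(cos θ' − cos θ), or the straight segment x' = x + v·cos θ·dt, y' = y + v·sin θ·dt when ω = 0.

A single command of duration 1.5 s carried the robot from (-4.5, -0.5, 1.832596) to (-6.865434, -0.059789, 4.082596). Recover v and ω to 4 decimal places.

v = 2.0000, ω = 1.5000

Δθ = 4.082596 − 1.832596 = 2.250000
ω = Δθ/dt = 2.250000/1.5 = 1.5000
R = Δx/(sin θ' − sin θ) = 1.3333
v = R·ω = 1.3333·1.5000 = 2.0000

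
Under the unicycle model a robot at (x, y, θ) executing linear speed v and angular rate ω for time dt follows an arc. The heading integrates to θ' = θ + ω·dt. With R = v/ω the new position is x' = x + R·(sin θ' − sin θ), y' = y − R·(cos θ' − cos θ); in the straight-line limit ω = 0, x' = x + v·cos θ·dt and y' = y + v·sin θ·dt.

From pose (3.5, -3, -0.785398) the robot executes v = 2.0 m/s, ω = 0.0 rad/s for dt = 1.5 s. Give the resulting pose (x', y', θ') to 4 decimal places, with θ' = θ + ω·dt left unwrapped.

(5.6213, -5.1213, -0.7854)

θ' = -0.7854 + 0.0·1.5 = -0.7854
ω = 0 → straight: x' = 3.5 + 2.0·cos(-0.7854)·1.5 = 5.6213
y' = -3 + 2.0·sin(-0.7854)·1.5 = -5.1213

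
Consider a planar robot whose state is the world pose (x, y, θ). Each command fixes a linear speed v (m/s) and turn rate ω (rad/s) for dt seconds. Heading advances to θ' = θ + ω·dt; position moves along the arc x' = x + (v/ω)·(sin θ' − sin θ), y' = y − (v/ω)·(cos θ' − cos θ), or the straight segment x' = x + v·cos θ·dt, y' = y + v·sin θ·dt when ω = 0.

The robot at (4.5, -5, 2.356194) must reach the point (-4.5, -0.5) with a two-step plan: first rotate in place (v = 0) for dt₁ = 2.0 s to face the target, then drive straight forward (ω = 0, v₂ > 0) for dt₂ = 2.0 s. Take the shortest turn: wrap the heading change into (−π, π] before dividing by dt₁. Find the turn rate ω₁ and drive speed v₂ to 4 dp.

ω₁ = 0.1609, v₂ = 5.0312

heading to target = atan2(-0.5−-5, -4.5−4.5) = 2.6779
Δθ = wrap(2.6779 − 2.3562) = 0.3218; ω₁ = Δθ/dt₁ = 0.1609
distance = √((-4.5−4.5)² + (-0.5−-5)²) = 10.0623; v₂ = distance/dt₂ = 5.0312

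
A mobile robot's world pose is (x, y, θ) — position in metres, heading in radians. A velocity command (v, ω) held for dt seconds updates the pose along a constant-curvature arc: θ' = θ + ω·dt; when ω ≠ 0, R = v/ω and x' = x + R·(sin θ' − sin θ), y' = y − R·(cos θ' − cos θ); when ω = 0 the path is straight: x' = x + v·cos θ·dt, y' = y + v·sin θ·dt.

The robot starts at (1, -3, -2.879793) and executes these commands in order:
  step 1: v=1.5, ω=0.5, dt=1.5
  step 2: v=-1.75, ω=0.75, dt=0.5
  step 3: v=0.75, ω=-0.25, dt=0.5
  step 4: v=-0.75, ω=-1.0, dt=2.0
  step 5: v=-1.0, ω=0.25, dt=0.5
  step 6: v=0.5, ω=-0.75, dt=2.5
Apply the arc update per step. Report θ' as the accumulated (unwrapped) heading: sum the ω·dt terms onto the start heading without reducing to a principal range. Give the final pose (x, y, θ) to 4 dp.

(1.0449, -2.7709, -5.6298)

step 1: θ'=-2.1298 (R=3.0000) → pose (-0.7669, -4.3068, -2.1298)
step 2: θ'=-1.7548 (R=-2.3333) → pose (-0.4511, -3.4962, -1.7548)
step 3: θ'=-1.8798 (R=-3.0000) → pose (-0.5426, -3.8597, -1.8798)
step 4: θ'=-3.8798 (R=0.7500) → pose (0.6766, -3.5330, -3.8798)
step 5: θ'=-3.7548 (R=-4.0000) → pose (1.0665, -3.8455, -3.7548)
step 6: θ'=-5.6298 (R=-0.6667) → pose (1.0449, -2.7709, -5.6298)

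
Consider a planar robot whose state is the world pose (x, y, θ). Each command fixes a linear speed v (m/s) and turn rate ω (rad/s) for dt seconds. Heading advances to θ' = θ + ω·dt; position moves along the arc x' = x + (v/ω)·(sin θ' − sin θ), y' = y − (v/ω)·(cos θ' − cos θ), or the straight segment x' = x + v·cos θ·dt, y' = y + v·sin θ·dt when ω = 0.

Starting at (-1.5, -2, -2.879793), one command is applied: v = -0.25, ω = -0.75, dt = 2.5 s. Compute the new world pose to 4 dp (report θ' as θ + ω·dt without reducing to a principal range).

(-1.0807, -2.3361, -4.7548)

θ' = -2.8798 + -0.75·2.5 = -4.7548
R = v/ω = -0.25/-0.75 = 0.3333
x' = -1.5 + 0.3333·(sin -4.7548 − sin -2.8798) = -1.0807
y' = -2 − 0.3333·(cos -4.7548 − cos -2.8798) = -2.3361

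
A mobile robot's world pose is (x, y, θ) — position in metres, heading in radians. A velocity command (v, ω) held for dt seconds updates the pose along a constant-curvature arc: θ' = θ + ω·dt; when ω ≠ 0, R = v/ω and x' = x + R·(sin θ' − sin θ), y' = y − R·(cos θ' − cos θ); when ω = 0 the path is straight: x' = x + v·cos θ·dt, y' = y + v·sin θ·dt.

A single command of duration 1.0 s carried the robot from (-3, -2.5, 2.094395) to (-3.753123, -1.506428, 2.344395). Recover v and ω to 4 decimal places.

Δθ = 2.344395 − 2.094395 = 0.250000
ω = Δθ/dt = 0.250000/1.0 = 0.2500
R = −Δy/(cos θ' − cos θ) = 5.0000
v = R·ω = 5.0000·0.2500 = 1.2500

v = 1.2500, ω = 0.2500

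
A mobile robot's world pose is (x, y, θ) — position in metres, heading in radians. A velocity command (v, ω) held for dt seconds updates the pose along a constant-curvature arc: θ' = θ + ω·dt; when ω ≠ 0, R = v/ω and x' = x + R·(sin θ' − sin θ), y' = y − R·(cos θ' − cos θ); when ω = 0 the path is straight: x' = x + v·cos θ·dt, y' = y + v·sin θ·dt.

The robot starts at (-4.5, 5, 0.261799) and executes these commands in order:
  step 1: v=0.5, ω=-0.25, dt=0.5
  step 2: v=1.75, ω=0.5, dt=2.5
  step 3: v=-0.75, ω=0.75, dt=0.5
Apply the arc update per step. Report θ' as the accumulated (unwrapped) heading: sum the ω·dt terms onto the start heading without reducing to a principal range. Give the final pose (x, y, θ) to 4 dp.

(-1.2902, 7.5036, 1.7618)

step 1: θ'=0.1368 (R=-2.0000) → pose (-4.2551, 5.0495, 0.1368)
step 2: θ'=1.3868 (R=3.5000) → pose (-1.2915, 7.8764, 1.3868)
step 3: θ'=1.7618 (R=-1.0000) → pose (-1.2902, 7.5036, 1.7618)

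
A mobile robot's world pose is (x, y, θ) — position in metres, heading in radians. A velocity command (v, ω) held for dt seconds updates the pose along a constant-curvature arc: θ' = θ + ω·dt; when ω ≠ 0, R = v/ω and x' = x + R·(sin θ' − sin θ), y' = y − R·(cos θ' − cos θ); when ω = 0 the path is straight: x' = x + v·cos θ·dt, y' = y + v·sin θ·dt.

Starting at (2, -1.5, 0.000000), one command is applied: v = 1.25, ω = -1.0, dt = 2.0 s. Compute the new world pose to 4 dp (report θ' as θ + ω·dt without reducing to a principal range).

θ' = 0.0000 + -1.0·2.0 = -2.0000
R = v/ω = 1.25/-1.0 = -1.2500
x' = 2 + -1.2500·(sin -2.0000 − sin 0.0000) = 3.1366
y' = -1.5 − -1.2500·(cos -2.0000 − cos 0.0000) = -3.2702

(3.1366, -3.2702, -2.0000)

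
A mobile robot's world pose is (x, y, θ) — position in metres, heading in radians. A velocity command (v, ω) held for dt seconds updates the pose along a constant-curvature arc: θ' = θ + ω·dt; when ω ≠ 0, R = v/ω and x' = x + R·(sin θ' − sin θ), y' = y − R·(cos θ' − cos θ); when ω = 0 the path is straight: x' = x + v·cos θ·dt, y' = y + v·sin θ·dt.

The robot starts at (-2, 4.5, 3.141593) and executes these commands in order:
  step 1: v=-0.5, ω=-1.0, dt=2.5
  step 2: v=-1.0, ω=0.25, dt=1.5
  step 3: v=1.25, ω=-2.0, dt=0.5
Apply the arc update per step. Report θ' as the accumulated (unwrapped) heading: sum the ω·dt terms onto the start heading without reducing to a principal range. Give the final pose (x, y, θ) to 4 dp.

(-2.1871, 2.7959, 0.0166)

step 1: θ'=0.6416 (R=0.5000) → pose (-1.7008, 3.5994, 0.6416)
step 2: θ'=1.0166 (R=-4.0000) → pose (-2.7082, 2.4999, 1.0166)
step 3: θ'=0.0166 (R=-0.6250) → pose (-2.1871, 2.7959, 0.0166)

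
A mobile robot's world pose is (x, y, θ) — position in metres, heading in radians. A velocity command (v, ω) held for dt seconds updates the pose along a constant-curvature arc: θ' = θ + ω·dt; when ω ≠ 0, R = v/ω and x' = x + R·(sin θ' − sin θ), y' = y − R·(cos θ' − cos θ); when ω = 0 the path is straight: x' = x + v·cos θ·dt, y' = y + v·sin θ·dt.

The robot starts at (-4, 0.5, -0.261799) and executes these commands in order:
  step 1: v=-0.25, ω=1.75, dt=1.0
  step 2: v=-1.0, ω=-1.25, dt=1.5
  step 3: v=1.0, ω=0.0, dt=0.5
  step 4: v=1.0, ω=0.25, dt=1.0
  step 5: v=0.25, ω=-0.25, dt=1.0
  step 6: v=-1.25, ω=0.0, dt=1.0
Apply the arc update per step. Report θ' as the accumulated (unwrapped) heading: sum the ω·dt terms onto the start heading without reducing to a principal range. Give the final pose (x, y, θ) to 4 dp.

(-4.7687, -0.3409, -0.3868)

step 1: θ'=1.4882 (R=-0.1429) → pose (-4.1793, 0.3738, 1.4882)
step 2: θ'=-0.3868 (R=0.8000) → pose (-5.2784, -0.3011, -0.3868)
step 3: θ'=-0.3868 (straight) → pose (-4.8153, -0.4897, -0.3868)
step 4: θ'=-0.1368 (R=4.0000) → pose (-3.8519, -0.7479, -0.1368)
step 5: θ'=-0.3868 (R=-1.0000) → pose (-3.6111, -0.8124, -0.3868)
step 6: θ'=-0.3868 (straight) → pose (-4.7687, -0.3409, -0.3868)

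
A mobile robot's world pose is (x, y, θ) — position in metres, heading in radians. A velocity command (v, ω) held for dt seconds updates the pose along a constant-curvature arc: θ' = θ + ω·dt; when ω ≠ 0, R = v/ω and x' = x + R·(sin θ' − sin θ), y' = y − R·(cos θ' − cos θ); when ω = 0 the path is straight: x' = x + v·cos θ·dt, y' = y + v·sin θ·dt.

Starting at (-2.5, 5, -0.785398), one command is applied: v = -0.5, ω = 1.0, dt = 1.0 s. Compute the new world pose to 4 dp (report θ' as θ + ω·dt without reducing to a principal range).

(-2.9600, 5.1350, 0.2146)

θ' = -0.7854 + 1.0·1.0 = 0.2146
R = v/ω = -0.5/1.0 = -0.5000
x' = -2.5 + -0.5000·(sin 0.2146 − sin -0.7854) = -2.9600
y' = 5 − -0.5000·(cos 0.2146 − cos -0.7854) = 5.1350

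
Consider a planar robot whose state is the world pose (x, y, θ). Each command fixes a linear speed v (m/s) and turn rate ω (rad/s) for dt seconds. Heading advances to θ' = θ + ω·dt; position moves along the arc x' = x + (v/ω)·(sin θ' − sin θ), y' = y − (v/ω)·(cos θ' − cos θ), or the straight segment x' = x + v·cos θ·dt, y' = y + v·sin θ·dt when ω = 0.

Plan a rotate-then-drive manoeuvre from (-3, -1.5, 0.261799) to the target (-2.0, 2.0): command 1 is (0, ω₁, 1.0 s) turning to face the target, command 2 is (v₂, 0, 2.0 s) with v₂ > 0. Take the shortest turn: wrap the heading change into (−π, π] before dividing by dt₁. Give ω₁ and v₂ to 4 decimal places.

ω₁ = 1.0307, v₂ = 1.8200

heading to target = atan2(2−-1.5, -2−-3) = 1.2925
Δθ = wrap(1.2925 − 0.2618) = 1.0307; ω₁ = Δθ/dt₁ = 1.0307
distance = √((-2−-3)² + (2−-1.5)²) = 3.6401; v₂ = distance/dt₂ = 1.8200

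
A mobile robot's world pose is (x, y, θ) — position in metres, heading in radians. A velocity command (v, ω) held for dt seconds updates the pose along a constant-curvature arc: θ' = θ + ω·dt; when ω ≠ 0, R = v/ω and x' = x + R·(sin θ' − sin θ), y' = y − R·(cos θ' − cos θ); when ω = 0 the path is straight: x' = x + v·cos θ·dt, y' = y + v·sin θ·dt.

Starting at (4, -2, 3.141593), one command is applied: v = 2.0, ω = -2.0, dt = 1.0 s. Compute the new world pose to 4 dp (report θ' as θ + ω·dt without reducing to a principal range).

(3.0907, -0.5839, 1.1416)

θ' = 3.1416 + -2.0·1.0 = 1.1416
R = v/ω = 2.0/-2.0 = -1.0000
x' = 4 + -1.0000·(sin 1.1416 − sin 3.1416) = 3.0907
y' = -2 − -1.0000·(cos 1.1416 − cos 3.1416) = -0.5839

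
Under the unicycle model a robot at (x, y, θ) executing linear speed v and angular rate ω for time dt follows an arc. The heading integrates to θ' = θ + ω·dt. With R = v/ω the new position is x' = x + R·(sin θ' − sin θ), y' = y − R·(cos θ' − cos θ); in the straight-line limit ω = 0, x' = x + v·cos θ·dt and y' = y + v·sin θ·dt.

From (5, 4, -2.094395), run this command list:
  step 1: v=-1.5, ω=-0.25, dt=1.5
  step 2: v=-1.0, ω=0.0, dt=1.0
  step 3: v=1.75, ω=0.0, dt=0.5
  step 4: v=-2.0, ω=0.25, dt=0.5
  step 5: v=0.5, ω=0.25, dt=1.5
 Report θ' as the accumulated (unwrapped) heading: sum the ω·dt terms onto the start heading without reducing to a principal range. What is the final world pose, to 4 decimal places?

step 1: θ'=-2.4694 (R=6.0000) → pose (6.4599, 5.6947, -2.4694)
step 2: θ'=-2.4694 (straight) → pose (7.2424, 6.3174, -2.4694)
step 3: θ'=-2.4694 (straight) → pose (6.5577, 5.7726, -2.4694)
step 4: θ'=-2.3444 (R=-8.0000) → pose (7.2993, 6.4425, -2.3444)
step 5: θ'=-1.9694 (R=2.0000) → pose (6.8869, 5.8213, -1.9694)

(6.8869, 5.8213, -1.9694)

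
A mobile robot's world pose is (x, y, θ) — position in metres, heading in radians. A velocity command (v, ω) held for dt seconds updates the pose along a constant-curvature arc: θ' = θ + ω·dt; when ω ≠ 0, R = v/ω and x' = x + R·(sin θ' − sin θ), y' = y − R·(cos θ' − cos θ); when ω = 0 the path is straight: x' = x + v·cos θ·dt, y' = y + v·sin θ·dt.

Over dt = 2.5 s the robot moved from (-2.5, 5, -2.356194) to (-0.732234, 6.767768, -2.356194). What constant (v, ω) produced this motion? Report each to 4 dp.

Δθ = -2.356194 − -2.356194 = 0.000000
ω = Δθ/dt = 0.000000/2.5 = 0.0000
ω = 0 → v = (Δx·cos θ + Δy·sin θ)/dt = -1.0000

v = -1.0000, ω = 0.0000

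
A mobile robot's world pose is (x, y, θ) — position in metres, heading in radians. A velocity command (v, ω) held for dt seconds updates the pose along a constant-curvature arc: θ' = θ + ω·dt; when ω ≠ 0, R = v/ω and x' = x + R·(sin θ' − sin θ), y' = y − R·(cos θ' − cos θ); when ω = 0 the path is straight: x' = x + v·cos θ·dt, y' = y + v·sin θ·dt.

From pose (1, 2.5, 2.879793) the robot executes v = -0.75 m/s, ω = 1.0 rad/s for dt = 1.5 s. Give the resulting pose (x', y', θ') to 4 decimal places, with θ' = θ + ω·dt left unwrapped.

(1.9030, 2.9796, 4.3798)

θ' = 2.8798 + 1.0·1.5 = 4.3798
R = v/ω = -0.75/1.0 = -0.7500
x' = 1 + -0.7500·(sin 4.3798 − sin 2.8798) = 1.9030
y' = 2.5 − -0.7500·(cos 4.3798 − cos 2.8798) = 2.9796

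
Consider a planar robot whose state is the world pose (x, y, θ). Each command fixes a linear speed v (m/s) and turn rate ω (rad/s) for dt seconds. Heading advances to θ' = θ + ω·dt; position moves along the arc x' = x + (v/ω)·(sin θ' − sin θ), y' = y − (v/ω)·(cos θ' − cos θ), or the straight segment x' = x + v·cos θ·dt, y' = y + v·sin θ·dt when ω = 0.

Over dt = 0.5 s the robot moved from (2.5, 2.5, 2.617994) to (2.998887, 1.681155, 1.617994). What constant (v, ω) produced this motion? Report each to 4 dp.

Δθ = 1.617994 − 2.617994 = -1.000000
ω = Δθ/dt = -1.000000/0.5 = -2.0000
R = −Δy/(cos θ' − cos θ) = 1.0000
v = R·ω = 1.0000·-2.0000 = -2.0000

v = -2.0000, ω = -2.0000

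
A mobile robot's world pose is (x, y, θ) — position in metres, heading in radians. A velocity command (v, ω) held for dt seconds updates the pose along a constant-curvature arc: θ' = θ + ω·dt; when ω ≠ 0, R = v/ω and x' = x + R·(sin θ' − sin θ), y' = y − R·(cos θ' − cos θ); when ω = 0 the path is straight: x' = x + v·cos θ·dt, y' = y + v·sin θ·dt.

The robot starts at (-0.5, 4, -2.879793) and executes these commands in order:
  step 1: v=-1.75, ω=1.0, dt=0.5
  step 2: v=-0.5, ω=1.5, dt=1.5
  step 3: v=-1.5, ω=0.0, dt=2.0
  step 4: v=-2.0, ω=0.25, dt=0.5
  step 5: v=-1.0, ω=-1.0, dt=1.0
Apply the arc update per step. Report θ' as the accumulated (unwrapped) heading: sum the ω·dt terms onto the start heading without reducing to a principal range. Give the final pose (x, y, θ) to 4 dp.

(-4.7431, 5.9150, -1.0048)

step 1: θ'=-2.3798 (R=-1.7500) → pose (0.2550, 4.4241, -2.3798)
step 2: θ'=-0.1298 (R=-0.3333) → pose (0.0680, 4.9958, -0.1298)
step 3: θ'=-0.1298 (straight) → pose (-2.9067, 5.3841, -0.1298)
step 4: θ'=-0.0048 (R=-8.0000) → pose (-3.9038, 5.4513, -0.0048)
step 5: θ'=-1.0048 (R=1.0000) → pose (-4.7431, 5.9150, -1.0048)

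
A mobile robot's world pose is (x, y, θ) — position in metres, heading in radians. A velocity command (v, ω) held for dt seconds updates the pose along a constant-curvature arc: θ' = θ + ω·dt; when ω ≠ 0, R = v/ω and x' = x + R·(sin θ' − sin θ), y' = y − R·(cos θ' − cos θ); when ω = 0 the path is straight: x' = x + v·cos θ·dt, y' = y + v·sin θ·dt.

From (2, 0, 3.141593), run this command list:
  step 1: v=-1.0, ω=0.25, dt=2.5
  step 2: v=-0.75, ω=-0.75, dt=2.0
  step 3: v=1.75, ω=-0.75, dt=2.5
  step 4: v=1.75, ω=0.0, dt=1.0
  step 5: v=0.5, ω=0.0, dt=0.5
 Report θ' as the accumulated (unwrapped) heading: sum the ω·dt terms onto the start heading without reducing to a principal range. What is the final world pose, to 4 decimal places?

(8.4420, 5.0019, 0.3916)

step 1: θ'=3.7666 (R=-4.0000) → pose (4.3404, 0.7561, 3.7666)
step 2: θ'=2.2666 (R=1.0000) → pose (5.6930, 0.5862, 2.2666)
step 3: θ'=0.3916 (R=-2.3333) → pose (6.5934, 4.2385, 0.3916)
step 4: θ'=0.3916 (straight) → pose (8.2109, 4.9065, 0.3916)
step 5: θ'=0.3916 (straight) → pose (8.4420, 5.0019, 0.3916)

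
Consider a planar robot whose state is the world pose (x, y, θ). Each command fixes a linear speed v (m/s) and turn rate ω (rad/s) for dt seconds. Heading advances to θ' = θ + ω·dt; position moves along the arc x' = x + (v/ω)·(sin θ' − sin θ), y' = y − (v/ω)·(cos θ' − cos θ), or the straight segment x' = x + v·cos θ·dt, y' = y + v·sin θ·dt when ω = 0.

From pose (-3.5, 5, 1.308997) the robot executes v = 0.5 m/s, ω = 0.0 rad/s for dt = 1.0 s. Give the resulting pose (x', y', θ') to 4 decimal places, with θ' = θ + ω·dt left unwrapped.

(-3.3706, 5.4830, 1.3090)

θ' = 1.3090 + 0.0·1.0 = 1.3090
ω = 0 → straight: x' = -3.5 + 0.5·cos(1.3090)·1.0 = -3.3706
y' = 5 + 0.5·sin(1.3090)·1.0 = 5.4830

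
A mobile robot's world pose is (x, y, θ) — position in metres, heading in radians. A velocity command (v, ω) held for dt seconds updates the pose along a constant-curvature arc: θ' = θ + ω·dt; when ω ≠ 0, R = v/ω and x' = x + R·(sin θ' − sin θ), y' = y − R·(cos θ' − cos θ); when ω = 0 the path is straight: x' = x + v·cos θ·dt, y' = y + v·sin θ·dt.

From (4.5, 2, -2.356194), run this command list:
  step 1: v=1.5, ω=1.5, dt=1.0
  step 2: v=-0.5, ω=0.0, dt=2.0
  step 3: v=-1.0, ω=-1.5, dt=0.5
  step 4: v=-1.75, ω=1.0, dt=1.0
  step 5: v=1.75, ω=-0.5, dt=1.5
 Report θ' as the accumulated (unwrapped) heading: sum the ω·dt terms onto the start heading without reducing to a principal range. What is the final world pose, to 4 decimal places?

step 1: θ'=-0.8562 (R=1.0000) → pose (4.4518, 0.6376, -0.8562)
step 2: θ'=-0.8562 (straight) → pose (3.7964, 1.3929, -0.8562)
step 3: θ'=-1.6062 (R=0.6667) → pose (3.6338, 1.8534, -1.6062)
step 4: θ'=-0.6062 (R=-1.7500) → pose (2.8819, 3.3535, -0.6062)
step 5: θ'=-1.3562 (R=-3.5000) → pose (4.3075, 1.2225, -1.3562)

(4.3075, 1.2225, -1.3562)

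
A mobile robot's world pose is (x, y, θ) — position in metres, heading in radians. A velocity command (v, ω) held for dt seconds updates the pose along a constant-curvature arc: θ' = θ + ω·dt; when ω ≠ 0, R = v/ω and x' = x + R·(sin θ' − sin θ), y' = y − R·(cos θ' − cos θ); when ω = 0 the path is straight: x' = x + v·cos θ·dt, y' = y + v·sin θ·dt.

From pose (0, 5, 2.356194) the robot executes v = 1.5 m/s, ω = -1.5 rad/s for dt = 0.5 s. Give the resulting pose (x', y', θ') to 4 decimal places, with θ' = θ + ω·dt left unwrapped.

θ' = 2.3562 + -1.5·0.5 = 1.6062
R = v/ω = 1.5/-1.5 = -1.0000
x' = 0 + -1.0000·(sin 1.6062 − sin 2.3562) = -0.2923
y' = 5 − -1.0000·(cos 1.6062 − cos 2.3562) = 5.6717

(-0.2923, 5.6717, 1.6062)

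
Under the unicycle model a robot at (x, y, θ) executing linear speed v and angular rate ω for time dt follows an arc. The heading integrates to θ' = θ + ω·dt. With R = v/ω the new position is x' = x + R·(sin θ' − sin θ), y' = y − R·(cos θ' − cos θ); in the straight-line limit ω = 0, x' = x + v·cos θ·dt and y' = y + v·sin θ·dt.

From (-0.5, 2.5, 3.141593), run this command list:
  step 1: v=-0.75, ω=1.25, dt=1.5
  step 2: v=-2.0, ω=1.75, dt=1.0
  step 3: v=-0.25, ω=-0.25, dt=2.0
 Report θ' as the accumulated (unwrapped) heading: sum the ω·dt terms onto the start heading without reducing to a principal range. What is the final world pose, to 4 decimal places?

(-2.0305, 3.8349, 6.2666)

step 1: θ'=5.0166 (R=-0.6000) → pose (0.0725, 3.2797, 5.0166)
step 2: θ'=6.7666 (R=-1.1429) → pose (-1.5491, 3.9493, 6.7666)
step 3: θ'=6.2666 (R=1.0000) → pose (-2.0305, 3.8349, 6.2666)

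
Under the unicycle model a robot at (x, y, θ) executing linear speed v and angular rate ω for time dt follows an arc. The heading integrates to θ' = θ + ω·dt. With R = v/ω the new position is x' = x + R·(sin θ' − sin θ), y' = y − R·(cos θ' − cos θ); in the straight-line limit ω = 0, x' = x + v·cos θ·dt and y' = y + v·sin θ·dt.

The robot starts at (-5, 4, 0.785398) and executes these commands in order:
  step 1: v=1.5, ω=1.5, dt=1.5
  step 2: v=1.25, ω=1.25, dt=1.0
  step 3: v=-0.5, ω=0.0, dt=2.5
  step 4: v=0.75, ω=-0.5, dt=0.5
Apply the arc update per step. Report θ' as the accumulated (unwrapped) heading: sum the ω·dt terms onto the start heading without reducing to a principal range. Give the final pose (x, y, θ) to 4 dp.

step 1: θ'=3.0354 (R=1.0000) → pose (-5.6011, 5.7015, 3.0354)
step 2: θ'=4.2854 (R=1.0000) → pose (-6.6173, 5.1212, 4.2854)
step 3: θ'=4.2854 (straight) → pose (-6.0997, 6.2590, 4.2854)
step 4: θ'=4.0354 (R=-1.5000) → pose (-6.2958, 5.9405, 4.0354)

(-6.2958, 5.9405, 4.0354)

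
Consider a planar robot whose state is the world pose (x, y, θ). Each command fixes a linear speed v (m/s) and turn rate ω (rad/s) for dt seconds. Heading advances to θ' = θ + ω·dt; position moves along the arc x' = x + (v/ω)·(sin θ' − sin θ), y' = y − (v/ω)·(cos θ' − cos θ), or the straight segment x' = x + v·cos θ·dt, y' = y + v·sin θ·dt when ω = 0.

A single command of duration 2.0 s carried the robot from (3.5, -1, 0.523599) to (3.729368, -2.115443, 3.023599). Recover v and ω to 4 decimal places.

v = -0.7500, ω = 1.2500

Δθ = 3.023599 − 0.523599 = 2.500000
ω = Δθ/dt = 2.500000/2.0 = 1.2500
R = −Δy/(cos θ' − cos θ) = -0.6000
v = R·ω = -0.6000·1.2500 = -0.7500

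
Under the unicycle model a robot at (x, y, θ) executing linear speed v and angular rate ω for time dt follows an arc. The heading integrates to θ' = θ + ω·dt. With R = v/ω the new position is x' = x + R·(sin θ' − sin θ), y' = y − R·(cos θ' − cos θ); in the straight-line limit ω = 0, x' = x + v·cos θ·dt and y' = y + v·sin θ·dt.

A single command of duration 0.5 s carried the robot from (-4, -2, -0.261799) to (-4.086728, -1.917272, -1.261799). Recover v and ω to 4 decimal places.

Δθ = -1.261799 − -0.261799 = -1.000000
ω = Δθ/dt = -1.000000/0.5 = -2.0000
R = Δx/(sin θ' − sin θ) = 0.1250
v = R·ω = 0.1250·-2.0000 = -0.2500

v = -0.2500, ω = -2.0000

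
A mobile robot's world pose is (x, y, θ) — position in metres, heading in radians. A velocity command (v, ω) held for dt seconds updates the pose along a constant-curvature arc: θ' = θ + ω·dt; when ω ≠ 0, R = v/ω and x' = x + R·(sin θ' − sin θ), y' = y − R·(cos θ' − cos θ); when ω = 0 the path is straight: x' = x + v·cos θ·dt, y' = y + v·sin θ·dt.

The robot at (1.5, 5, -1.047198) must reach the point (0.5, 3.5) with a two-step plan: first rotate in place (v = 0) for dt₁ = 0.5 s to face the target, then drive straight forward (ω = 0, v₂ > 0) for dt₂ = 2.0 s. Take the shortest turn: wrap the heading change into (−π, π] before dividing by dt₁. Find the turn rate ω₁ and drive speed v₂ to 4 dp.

ω₁ = -2.2232, v₂ = 0.9014

heading to target = atan2(3.5−5, 0.5−1.5) = -2.1588
Δθ = wrap(-2.1588 − -1.0472) = -1.1116; ω₁ = Δθ/dt₁ = -2.2232
distance = √((0.5−1.5)² + (3.5−5)²) = 1.8028; v₂ = distance/dt₂ = 0.9014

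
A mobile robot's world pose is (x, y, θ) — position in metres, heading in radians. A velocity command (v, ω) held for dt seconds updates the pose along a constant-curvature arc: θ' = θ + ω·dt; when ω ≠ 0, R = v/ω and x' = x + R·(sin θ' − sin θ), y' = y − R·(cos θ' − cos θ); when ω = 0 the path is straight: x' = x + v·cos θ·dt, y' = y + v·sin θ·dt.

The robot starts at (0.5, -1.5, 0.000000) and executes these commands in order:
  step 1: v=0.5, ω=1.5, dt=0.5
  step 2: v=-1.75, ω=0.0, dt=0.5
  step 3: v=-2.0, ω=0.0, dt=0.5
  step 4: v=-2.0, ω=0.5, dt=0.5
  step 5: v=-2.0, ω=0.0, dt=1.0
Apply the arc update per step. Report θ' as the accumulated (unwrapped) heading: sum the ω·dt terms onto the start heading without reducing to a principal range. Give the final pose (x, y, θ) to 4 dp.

step 1: θ'=0.7500 (R=0.3333) → pose (0.7272, -1.4106, 0.7500)
step 2: θ'=0.7500 (straight) → pose (0.0870, -2.0070, 0.7500)
step 3: θ'=0.7500 (straight) → pose (-0.6447, -2.6886, 0.7500)
step 4: θ'=1.0000 (R=-4.0000) → pose (-1.2840, -3.4542, 1.0000)
step 5: θ'=1.0000 (straight) → pose (-2.3646, -5.1371, 1.0000)

(-2.3646, -5.1371, 1.0000)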